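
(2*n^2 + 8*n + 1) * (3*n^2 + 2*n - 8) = 6*n^4 + 28*n^3 + 3*n^2 - 62*n - 8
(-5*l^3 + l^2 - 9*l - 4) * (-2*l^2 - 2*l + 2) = 10*l^5 + 8*l^4 + 6*l^3 + 28*l^2 - 10*l - 8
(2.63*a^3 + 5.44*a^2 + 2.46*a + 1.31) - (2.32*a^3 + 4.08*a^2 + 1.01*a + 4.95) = 0.31*a^3 + 1.36*a^2 + 1.45*a - 3.64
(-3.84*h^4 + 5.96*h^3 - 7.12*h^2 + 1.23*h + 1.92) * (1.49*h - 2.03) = -5.7216*h^5 + 16.6756*h^4 - 22.7076*h^3 + 16.2863*h^2 + 0.3639*h - 3.8976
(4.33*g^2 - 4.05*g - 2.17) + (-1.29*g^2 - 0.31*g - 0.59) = 3.04*g^2 - 4.36*g - 2.76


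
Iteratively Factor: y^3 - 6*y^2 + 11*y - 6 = (y - 2)*(y^2 - 4*y + 3) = (y - 2)*(y - 1)*(y - 3)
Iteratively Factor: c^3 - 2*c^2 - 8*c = (c)*(c^2 - 2*c - 8) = c*(c - 4)*(c + 2)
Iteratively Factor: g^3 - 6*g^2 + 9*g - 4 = (g - 1)*(g^2 - 5*g + 4) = (g - 4)*(g - 1)*(g - 1)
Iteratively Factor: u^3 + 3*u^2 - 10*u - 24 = (u - 3)*(u^2 + 6*u + 8) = (u - 3)*(u + 2)*(u + 4)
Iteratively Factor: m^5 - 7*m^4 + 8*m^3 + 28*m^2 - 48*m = (m - 4)*(m^4 - 3*m^3 - 4*m^2 + 12*m) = m*(m - 4)*(m^3 - 3*m^2 - 4*m + 12) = m*(m - 4)*(m - 2)*(m^2 - m - 6) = m*(m - 4)*(m - 2)*(m + 2)*(m - 3)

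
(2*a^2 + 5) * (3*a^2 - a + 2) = 6*a^4 - 2*a^3 + 19*a^2 - 5*a + 10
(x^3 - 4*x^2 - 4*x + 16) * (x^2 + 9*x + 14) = x^5 + 5*x^4 - 26*x^3 - 76*x^2 + 88*x + 224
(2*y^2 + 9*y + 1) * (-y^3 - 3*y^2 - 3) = -2*y^5 - 15*y^4 - 28*y^3 - 9*y^2 - 27*y - 3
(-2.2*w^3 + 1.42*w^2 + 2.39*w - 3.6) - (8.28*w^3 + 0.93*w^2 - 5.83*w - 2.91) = -10.48*w^3 + 0.49*w^2 + 8.22*w - 0.69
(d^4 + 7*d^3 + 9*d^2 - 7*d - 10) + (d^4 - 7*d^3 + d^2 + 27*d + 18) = 2*d^4 + 10*d^2 + 20*d + 8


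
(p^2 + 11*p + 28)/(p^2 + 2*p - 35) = (p + 4)/(p - 5)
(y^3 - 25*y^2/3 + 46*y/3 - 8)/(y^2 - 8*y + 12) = (3*y^2 - 7*y + 4)/(3*(y - 2))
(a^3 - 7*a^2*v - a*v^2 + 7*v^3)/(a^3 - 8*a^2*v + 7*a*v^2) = (a + v)/a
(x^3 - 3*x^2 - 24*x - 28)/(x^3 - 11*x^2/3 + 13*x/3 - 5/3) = 3*(x^3 - 3*x^2 - 24*x - 28)/(3*x^3 - 11*x^2 + 13*x - 5)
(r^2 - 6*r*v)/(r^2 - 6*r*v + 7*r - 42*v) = r/(r + 7)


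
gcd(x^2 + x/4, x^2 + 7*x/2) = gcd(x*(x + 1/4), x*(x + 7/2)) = x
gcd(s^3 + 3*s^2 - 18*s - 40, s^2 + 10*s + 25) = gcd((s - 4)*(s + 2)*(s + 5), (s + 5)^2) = s + 5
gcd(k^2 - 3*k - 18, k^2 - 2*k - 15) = k + 3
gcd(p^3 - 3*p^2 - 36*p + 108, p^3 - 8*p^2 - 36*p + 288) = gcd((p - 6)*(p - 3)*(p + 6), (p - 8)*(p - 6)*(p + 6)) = p^2 - 36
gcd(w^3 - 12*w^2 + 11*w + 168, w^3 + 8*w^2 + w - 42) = w + 3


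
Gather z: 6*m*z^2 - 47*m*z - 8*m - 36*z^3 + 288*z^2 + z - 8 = -8*m - 36*z^3 + z^2*(6*m + 288) + z*(1 - 47*m) - 8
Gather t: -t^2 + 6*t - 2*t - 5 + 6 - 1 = -t^2 + 4*t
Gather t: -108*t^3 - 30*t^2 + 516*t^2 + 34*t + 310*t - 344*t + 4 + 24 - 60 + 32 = -108*t^3 + 486*t^2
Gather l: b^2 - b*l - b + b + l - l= b^2 - b*l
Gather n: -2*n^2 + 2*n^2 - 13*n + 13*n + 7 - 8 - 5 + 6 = 0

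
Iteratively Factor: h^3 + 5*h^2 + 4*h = (h + 1)*(h^2 + 4*h) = h*(h + 1)*(h + 4)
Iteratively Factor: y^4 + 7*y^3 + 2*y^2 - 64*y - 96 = (y + 2)*(y^3 + 5*y^2 - 8*y - 48) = (y + 2)*(y + 4)*(y^2 + y - 12) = (y - 3)*(y + 2)*(y + 4)*(y + 4)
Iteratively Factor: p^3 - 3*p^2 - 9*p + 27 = (p - 3)*(p^2 - 9) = (p - 3)^2*(p + 3)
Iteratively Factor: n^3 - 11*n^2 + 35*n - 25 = (n - 5)*(n^2 - 6*n + 5) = (n - 5)*(n - 1)*(n - 5)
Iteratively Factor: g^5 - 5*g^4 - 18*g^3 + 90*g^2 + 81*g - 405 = (g - 5)*(g^4 - 18*g^2 + 81) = (g - 5)*(g - 3)*(g^3 + 3*g^2 - 9*g - 27) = (g - 5)*(g - 3)*(g + 3)*(g^2 - 9) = (g - 5)*(g - 3)^2*(g + 3)*(g + 3)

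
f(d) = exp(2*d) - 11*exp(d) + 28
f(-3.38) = 27.63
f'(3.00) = 585.92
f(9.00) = 65570863.21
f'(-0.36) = -6.70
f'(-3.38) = -0.37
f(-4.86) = 27.91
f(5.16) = 28445.45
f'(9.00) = 131230804.35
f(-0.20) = 19.66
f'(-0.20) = -7.67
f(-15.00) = 28.00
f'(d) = 2*exp(2*d) - 11*exp(d)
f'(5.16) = 58750.71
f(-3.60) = 27.70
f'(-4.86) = -0.09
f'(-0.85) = -4.34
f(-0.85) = 23.48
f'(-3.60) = -0.30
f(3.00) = 210.49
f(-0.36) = 20.81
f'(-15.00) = 0.00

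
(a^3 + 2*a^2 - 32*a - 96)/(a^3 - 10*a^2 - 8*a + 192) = (a + 4)/(a - 8)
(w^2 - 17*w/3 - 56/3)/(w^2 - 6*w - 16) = (w + 7/3)/(w + 2)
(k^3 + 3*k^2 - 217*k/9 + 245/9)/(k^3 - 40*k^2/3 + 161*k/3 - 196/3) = (3*k^2 + 16*k - 35)/(3*(k^2 - 11*k + 28))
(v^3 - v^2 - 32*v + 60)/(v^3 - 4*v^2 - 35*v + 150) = (v - 2)/(v - 5)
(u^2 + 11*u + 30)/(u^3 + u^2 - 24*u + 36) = (u + 5)/(u^2 - 5*u + 6)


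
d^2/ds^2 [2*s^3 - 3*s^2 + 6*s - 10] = 12*s - 6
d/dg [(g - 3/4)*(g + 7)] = 2*g + 25/4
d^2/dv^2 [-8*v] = 0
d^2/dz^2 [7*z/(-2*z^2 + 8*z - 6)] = 7*(-4*z*(z - 2)^2 + (3*z - 4)*(z^2 - 4*z + 3))/(z^2 - 4*z + 3)^3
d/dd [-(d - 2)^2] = 4 - 2*d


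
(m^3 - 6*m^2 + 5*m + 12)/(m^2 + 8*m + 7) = (m^2 - 7*m + 12)/(m + 7)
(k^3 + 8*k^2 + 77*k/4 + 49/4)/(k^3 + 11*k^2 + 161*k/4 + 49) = (k + 1)/(k + 4)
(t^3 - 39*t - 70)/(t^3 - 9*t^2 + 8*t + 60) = (t^2 - 2*t - 35)/(t^2 - 11*t + 30)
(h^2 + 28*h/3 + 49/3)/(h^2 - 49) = (h + 7/3)/(h - 7)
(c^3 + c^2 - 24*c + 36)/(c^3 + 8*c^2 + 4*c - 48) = (c - 3)/(c + 4)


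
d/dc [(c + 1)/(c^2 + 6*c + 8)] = (c^2 + 6*c - 2*(c + 1)*(c + 3) + 8)/(c^2 + 6*c + 8)^2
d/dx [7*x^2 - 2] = 14*x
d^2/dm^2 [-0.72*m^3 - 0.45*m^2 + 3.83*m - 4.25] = -4.32*m - 0.9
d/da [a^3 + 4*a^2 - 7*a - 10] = 3*a^2 + 8*a - 7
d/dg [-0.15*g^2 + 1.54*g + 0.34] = 1.54 - 0.3*g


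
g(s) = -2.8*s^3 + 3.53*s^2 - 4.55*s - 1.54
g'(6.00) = -264.59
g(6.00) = -506.56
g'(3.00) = -58.97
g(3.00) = -59.02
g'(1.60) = -14.76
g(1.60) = -11.25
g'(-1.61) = -37.69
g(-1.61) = 26.62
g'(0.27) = -3.26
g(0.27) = -2.57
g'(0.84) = -4.55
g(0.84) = -4.53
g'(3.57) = -86.40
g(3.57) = -100.19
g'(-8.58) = -683.50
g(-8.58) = 2065.93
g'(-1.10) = -22.48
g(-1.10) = 11.46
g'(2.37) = -35.00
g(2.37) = -29.77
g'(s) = -8.4*s^2 + 7.06*s - 4.55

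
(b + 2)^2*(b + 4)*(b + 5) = b^4 + 13*b^3 + 60*b^2 + 116*b + 80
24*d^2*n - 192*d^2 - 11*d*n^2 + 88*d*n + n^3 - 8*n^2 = (-8*d + n)*(-3*d + n)*(n - 8)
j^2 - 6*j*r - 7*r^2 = (j - 7*r)*(j + r)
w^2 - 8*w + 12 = (w - 6)*(w - 2)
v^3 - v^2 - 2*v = v*(v - 2)*(v + 1)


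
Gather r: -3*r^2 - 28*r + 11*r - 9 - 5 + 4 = -3*r^2 - 17*r - 10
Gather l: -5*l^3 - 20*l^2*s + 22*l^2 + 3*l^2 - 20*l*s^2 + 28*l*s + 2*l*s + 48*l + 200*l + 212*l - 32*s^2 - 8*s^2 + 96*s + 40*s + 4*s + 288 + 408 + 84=-5*l^3 + l^2*(25 - 20*s) + l*(-20*s^2 + 30*s + 460) - 40*s^2 + 140*s + 780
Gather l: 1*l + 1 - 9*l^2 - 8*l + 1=-9*l^2 - 7*l + 2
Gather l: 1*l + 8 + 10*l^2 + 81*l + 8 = 10*l^2 + 82*l + 16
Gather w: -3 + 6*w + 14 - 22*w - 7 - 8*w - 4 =-24*w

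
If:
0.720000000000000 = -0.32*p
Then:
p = -2.25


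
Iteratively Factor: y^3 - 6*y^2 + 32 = (y - 4)*(y^2 - 2*y - 8) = (y - 4)*(y + 2)*(y - 4)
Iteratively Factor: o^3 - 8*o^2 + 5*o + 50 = (o + 2)*(o^2 - 10*o + 25) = (o - 5)*(o + 2)*(o - 5)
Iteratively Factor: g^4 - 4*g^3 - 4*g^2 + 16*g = (g - 2)*(g^3 - 2*g^2 - 8*g) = (g - 2)*(g + 2)*(g^2 - 4*g) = g*(g - 2)*(g + 2)*(g - 4)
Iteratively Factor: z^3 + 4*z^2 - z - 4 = (z + 4)*(z^2 - 1) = (z + 1)*(z + 4)*(z - 1)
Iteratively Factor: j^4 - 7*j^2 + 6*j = (j - 2)*(j^3 + 2*j^2 - 3*j) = (j - 2)*(j + 3)*(j^2 - j) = j*(j - 2)*(j + 3)*(j - 1)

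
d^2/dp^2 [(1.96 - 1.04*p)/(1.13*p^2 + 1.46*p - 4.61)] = (-(1.04*p - 1.96)*(2.26*p + 1.46)*(4.52*p + 2.92) + (7.0512*p - 1.3928)*(1.13*p^2 + 1.46*p - 4.61))/(1.13*p^2 + 1.46*p - 4.61)^3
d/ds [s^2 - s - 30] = 2*s - 1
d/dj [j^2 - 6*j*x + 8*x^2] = 2*j - 6*x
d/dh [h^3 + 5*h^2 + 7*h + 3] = 3*h^2 + 10*h + 7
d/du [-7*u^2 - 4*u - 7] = -14*u - 4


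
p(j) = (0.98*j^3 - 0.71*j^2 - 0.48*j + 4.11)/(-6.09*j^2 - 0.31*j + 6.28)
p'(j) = (12.18*j + 0.31)*(0.98*j^3 - 0.71*j^2 - 0.48*j + 4.11)/(-6.09*j^2 - 0.31*j + 6.28)^2 + (2.94*j^2 - 1.42*j - 0.48)/(-6.09*j^2 - 0.31*j + 6.28)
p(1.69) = -0.52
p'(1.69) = 0.45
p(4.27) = -0.62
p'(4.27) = -0.14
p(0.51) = 0.84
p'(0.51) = 1.11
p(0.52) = 0.85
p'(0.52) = 1.17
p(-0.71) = 1.09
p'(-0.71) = -2.07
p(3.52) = -0.52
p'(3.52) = -0.12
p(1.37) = -0.83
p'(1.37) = 1.98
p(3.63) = -0.53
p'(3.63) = -0.13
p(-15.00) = 2.54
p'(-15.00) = -0.16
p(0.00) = 0.65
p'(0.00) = -0.04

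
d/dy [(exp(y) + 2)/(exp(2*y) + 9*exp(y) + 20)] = (-(exp(y) + 2)*(2*exp(y) + 9) + exp(2*y) + 9*exp(y) + 20)*exp(y)/(exp(2*y) + 9*exp(y) + 20)^2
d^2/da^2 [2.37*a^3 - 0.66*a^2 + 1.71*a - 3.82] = 14.22*a - 1.32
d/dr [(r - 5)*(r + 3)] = 2*r - 2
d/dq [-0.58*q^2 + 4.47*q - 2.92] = 4.47 - 1.16*q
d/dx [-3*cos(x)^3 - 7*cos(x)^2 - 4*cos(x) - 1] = (9*cos(x)^2 + 14*cos(x) + 4)*sin(x)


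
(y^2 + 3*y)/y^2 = (y + 3)/y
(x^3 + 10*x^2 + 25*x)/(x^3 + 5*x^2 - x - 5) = x*(x + 5)/(x^2 - 1)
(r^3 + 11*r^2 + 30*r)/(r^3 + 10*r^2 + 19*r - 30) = r/(r - 1)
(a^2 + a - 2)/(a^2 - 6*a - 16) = (a - 1)/(a - 8)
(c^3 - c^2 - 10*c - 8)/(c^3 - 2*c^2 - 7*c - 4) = (c + 2)/(c + 1)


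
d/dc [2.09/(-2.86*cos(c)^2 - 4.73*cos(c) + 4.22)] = -(11.9548*cos(c) + 9.8857)*sin(c)/(2.86*cos(c)^2 + 4.73*cos(c) - 4.22)^2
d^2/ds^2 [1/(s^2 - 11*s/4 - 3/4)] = 8*(16*s^2 - 44*s - (8*s - 11)^2 - 12)/(-4*s^2 + 11*s + 3)^3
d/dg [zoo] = 0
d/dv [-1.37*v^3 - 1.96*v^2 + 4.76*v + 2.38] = -4.11*v^2 - 3.92*v + 4.76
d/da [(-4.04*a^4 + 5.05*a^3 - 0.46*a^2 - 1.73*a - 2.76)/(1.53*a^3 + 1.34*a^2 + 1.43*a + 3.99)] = (-6.1812*a^6 - 10.8272*a^5 - 9.8608*a^4 - 44.7416*a^3 + 74.7773*a^2 + 3.726*a - 2.9559)/(2.3409*a^6 + 4.1004*a^5 + 6.1714*a^4 + 16.0418*a^3 + 12.7381*a^2 + 11.4114*a + 15.9201)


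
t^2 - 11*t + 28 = (t - 7)*(t - 4)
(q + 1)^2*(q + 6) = q^3 + 8*q^2 + 13*q + 6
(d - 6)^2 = d^2 - 12*d + 36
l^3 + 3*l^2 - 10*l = l*(l - 2)*(l + 5)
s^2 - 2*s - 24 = (s - 6)*(s + 4)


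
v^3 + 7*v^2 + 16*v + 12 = (v + 2)^2*(v + 3)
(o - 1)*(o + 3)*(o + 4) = o^3 + 6*o^2 + 5*o - 12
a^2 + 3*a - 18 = (a - 3)*(a + 6)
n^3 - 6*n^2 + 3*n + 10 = (n - 5)*(n - 2)*(n + 1)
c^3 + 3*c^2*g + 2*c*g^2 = c*(c + g)*(c + 2*g)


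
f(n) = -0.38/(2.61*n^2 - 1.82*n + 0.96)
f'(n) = -0.38*(1.82 - 5.22*n)/(2.61*n^2 - 1.82*n + 0.96)^2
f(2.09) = -0.04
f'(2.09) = 0.05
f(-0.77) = -0.10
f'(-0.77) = -0.15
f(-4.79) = -0.01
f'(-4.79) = -0.00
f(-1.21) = -0.05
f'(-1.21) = -0.06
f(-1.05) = -0.07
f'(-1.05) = -0.08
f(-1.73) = -0.03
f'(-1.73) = -0.03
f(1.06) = -0.19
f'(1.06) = 0.37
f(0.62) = -0.46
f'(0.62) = 0.77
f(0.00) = -0.40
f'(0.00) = -0.75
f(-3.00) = -0.01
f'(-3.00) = -0.01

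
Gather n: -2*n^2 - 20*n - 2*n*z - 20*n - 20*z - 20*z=-2*n^2 + n*(-2*z - 40) - 40*z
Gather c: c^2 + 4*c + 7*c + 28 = c^2 + 11*c + 28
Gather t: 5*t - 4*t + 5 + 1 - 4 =t + 2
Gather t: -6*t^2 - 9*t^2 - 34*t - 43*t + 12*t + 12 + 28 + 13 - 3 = -15*t^2 - 65*t + 50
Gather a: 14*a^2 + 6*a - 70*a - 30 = 14*a^2 - 64*a - 30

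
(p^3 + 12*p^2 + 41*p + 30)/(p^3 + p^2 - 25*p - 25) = (p + 6)/(p - 5)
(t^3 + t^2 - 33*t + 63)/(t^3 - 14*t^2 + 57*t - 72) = (t + 7)/(t - 8)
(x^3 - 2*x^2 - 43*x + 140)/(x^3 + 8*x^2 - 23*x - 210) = (x - 4)/(x + 6)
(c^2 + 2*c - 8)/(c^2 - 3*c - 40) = (-c^2 - 2*c + 8)/(-c^2 + 3*c + 40)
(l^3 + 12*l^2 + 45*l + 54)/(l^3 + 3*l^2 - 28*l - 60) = (l^2 + 6*l + 9)/(l^2 - 3*l - 10)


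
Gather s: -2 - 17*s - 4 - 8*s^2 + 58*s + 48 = -8*s^2 + 41*s + 42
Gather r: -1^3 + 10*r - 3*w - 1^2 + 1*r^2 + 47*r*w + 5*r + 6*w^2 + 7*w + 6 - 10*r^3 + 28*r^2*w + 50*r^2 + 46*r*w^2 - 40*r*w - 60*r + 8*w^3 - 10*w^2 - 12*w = -10*r^3 + r^2*(28*w + 51) + r*(46*w^2 + 7*w - 45) + 8*w^3 - 4*w^2 - 8*w + 4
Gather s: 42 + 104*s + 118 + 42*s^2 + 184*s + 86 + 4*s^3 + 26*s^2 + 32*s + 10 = 4*s^3 + 68*s^2 + 320*s + 256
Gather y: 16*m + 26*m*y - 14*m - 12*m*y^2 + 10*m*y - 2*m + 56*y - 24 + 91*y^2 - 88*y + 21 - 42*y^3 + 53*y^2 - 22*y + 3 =-42*y^3 + y^2*(144 - 12*m) + y*(36*m - 54)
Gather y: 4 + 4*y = 4*y + 4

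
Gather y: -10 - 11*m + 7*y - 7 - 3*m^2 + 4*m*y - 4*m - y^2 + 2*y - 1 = -3*m^2 - 15*m - y^2 + y*(4*m + 9) - 18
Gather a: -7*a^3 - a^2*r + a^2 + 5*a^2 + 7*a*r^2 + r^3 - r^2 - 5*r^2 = -7*a^3 + a^2*(6 - r) + 7*a*r^2 + r^3 - 6*r^2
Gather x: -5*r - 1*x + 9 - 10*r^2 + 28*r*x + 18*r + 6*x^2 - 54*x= -10*r^2 + 13*r + 6*x^2 + x*(28*r - 55) + 9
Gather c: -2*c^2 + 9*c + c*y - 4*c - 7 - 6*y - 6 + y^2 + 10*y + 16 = -2*c^2 + c*(y + 5) + y^2 + 4*y + 3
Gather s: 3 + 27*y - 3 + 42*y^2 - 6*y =42*y^2 + 21*y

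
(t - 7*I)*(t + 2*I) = t^2 - 5*I*t + 14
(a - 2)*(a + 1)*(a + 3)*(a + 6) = a^4 + 8*a^3 + 7*a^2 - 36*a - 36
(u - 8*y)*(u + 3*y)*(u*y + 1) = u^3*y - 5*u^2*y^2 + u^2 - 24*u*y^3 - 5*u*y - 24*y^2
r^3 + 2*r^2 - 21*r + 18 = (r - 3)*(r - 1)*(r + 6)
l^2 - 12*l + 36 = (l - 6)^2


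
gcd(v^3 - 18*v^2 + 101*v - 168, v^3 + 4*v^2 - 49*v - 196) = v - 7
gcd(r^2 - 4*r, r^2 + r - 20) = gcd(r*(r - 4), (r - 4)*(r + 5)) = r - 4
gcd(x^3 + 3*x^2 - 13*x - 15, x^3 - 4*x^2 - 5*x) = x + 1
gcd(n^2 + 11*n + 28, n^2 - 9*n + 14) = 1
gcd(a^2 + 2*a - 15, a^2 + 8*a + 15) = a + 5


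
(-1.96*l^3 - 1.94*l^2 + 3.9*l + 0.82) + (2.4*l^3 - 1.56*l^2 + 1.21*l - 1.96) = 0.44*l^3 - 3.5*l^2 + 5.11*l - 1.14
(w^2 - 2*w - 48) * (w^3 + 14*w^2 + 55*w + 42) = w^5 + 12*w^4 - 21*w^3 - 740*w^2 - 2724*w - 2016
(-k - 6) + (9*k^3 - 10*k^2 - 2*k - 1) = 9*k^3 - 10*k^2 - 3*k - 7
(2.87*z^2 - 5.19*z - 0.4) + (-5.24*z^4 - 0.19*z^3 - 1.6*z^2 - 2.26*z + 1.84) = -5.24*z^4 - 0.19*z^3 + 1.27*z^2 - 7.45*z + 1.44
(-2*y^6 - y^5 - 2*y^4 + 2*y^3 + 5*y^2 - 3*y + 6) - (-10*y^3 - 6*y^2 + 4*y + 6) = -2*y^6 - y^5 - 2*y^4 + 12*y^3 + 11*y^2 - 7*y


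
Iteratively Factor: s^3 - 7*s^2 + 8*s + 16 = (s - 4)*(s^2 - 3*s - 4) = (s - 4)*(s + 1)*(s - 4)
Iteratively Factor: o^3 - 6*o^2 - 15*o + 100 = (o - 5)*(o^2 - o - 20) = (o - 5)^2*(o + 4)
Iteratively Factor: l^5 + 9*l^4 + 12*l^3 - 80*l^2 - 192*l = (l + 4)*(l^4 + 5*l^3 - 8*l^2 - 48*l) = (l + 4)^2*(l^3 + l^2 - 12*l) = l*(l + 4)^2*(l^2 + l - 12) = l*(l + 4)^3*(l - 3)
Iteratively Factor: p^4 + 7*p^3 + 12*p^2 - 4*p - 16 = (p + 2)*(p^3 + 5*p^2 + 2*p - 8) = (p - 1)*(p + 2)*(p^2 + 6*p + 8) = (p - 1)*(p + 2)^2*(p + 4)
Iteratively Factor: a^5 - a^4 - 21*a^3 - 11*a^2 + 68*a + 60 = (a - 5)*(a^4 + 4*a^3 - a^2 - 16*a - 12) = (a - 5)*(a + 1)*(a^3 + 3*a^2 - 4*a - 12) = (a - 5)*(a + 1)*(a + 2)*(a^2 + a - 6) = (a - 5)*(a + 1)*(a + 2)*(a + 3)*(a - 2)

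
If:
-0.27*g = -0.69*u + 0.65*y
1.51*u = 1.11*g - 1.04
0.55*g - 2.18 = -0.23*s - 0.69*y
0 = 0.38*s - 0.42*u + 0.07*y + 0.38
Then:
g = 3.14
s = 0.72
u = 1.62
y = 0.42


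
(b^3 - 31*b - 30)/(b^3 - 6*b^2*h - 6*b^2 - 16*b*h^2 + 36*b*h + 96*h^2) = (b^2 + 6*b + 5)/(b^2 - 6*b*h - 16*h^2)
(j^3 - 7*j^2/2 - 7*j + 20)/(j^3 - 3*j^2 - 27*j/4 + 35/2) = 2*(j - 4)/(2*j - 7)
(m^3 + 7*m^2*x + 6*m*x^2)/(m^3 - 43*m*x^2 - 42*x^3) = m/(m - 7*x)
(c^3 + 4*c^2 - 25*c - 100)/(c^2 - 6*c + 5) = (c^2 + 9*c + 20)/(c - 1)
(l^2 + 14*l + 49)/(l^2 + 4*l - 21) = (l + 7)/(l - 3)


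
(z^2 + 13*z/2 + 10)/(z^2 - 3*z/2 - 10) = (z + 4)/(z - 4)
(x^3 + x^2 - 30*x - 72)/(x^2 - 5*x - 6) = (x^2 + 7*x + 12)/(x + 1)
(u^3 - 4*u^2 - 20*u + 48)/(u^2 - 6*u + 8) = (u^2 - 2*u - 24)/(u - 4)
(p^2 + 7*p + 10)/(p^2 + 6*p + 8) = (p + 5)/(p + 4)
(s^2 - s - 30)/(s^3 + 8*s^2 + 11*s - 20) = (s - 6)/(s^2 + 3*s - 4)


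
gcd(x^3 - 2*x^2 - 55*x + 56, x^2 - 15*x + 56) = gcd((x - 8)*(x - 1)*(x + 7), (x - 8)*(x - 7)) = x - 8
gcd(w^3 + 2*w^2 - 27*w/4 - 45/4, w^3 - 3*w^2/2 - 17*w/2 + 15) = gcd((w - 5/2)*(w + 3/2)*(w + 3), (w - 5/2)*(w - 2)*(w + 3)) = w^2 + w/2 - 15/2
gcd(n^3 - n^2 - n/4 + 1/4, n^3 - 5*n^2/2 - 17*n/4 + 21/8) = n - 1/2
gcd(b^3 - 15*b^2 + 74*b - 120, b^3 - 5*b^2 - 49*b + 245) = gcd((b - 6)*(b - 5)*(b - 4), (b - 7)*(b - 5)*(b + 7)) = b - 5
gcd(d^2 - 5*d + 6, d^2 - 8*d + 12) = d - 2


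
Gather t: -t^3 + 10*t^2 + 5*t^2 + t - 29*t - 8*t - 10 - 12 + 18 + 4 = -t^3 + 15*t^2 - 36*t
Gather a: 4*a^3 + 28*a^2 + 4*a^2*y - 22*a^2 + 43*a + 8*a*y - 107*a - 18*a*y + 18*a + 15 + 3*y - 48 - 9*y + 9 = 4*a^3 + a^2*(4*y + 6) + a*(-10*y - 46) - 6*y - 24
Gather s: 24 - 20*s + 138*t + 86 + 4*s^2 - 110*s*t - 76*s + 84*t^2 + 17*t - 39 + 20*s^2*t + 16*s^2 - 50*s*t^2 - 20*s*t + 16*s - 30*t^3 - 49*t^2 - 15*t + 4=s^2*(20*t + 20) + s*(-50*t^2 - 130*t - 80) - 30*t^3 + 35*t^2 + 140*t + 75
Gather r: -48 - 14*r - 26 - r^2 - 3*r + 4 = -r^2 - 17*r - 70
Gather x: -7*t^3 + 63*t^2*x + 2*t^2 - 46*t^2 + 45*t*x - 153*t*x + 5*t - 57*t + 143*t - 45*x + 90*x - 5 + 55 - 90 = -7*t^3 - 44*t^2 + 91*t + x*(63*t^2 - 108*t + 45) - 40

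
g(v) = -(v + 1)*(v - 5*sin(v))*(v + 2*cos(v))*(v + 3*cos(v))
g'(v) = -(1 - 3*sin(v))*(v + 1)*(v - 5*sin(v))*(v + 2*cos(v)) - (1 - 2*sin(v))*(v + 1)*(v - 5*sin(v))*(v + 3*cos(v)) - (1 - 5*cos(v))*(v + 1)*(v + 2*cos(v))*(v + 3*cos(v)) - (v - 5*sin(v))*(v + 2*cos(v))*(v + 3*cos(v)) = (v + 1)*(v - 5*sin(v))*(v + 2*cos(v))*(3*sin(v) - 1) + (v + 1)*(v - 5*sin(v))*(v + 3*cos(v))*(2*sin(v) - 1) + (v + 1)*(v + 2*cos(v))*(v + 3*cos(v))*(5*cos(v) - 1) - (v - 5*sin(v))*(v + 2*cos(v))*(v + 3*cos(v))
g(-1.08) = -0.01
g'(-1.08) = 0.27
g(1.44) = 26.73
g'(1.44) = -35.96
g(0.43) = 16.79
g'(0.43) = 47.62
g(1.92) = 8.96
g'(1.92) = -30.28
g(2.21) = 2.47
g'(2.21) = -14.45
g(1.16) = 34.16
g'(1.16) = -14.14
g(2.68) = 0.01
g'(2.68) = 0.61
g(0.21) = 6.86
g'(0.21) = 40.39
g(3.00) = -0.28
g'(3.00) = -6.39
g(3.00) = -0.28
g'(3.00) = -6.39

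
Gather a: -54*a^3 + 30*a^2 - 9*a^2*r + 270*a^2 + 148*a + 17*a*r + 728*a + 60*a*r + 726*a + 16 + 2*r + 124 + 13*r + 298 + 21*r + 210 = -54*a^3 + a^2*(300 - 9*r) + a*(77*r + 1602) + 36*r + 648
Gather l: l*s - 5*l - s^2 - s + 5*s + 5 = l*(s - 5) - s^2 + 4*s + 5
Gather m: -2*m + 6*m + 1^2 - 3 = 4*m - 2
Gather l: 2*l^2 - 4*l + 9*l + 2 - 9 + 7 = 2*l^2 + 5*l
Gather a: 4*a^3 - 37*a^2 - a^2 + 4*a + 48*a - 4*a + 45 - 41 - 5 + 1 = 4*a^3 - 38*a^2 + 48*a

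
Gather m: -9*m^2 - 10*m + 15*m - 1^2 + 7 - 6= -9*m^2 + 5*m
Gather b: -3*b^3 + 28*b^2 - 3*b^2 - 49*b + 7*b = -3*b^3 + 25*b^2 - 42*b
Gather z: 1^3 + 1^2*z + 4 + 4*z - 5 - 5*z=0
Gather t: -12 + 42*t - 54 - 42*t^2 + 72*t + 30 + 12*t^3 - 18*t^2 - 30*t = 12*t^3 - 60*t^2 + 84*t - 36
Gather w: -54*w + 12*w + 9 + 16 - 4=21 - 42*w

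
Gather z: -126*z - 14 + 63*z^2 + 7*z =63*z^2 - 119*z - 14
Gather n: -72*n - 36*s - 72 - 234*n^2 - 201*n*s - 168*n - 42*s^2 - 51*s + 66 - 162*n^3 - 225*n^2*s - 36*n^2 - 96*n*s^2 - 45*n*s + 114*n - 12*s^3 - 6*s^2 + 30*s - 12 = -162*n^3 + n^2*(-225*s - 270) + n*(-96*s^2 - 246*s - 126) - 12*s^3 - 48*s^2 - 57*s - 18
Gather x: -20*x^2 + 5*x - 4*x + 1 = -20*x^2 + x + 1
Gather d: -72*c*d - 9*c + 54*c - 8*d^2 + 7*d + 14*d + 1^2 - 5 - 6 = 45*c - 8*d^2 + d*(21 - 72*c) - 10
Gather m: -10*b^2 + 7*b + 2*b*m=-10*b^2 + 2*b*m + 7*b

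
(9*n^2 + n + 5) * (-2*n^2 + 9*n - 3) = -18*n^4 + 79*n^3 - 28*n^2 + 42*n - 15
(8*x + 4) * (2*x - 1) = 16*x^2 - 4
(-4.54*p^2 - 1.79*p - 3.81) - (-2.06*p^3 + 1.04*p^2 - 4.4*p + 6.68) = 2.06*p^3 - 5.58*p^2 + 2.61*p - 10.49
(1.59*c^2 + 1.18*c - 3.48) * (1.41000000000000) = 2.2419*c^2 + 1.6638*c - 4.9068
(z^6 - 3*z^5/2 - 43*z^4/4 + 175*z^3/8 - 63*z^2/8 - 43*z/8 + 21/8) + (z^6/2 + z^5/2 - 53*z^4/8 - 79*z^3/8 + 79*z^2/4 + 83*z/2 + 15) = 3*z^6/2 - z^5 - 139*z^4/8 + 12*z^3 + 95*z^2/8 + 289*z/8 + 141/8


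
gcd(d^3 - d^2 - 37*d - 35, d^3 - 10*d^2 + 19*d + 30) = d + 1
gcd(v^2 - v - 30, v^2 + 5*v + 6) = 1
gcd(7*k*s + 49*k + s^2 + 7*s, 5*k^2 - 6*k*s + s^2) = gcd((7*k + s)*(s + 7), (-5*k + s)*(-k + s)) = 1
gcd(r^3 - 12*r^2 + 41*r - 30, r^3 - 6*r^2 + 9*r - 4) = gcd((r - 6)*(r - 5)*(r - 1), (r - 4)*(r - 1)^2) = r - 1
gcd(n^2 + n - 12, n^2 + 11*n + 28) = n + 4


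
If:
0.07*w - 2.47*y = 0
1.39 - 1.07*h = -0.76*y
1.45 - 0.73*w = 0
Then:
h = 1.34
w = 1.99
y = 0.06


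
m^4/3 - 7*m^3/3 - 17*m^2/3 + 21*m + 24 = (m/3 + 1)*(m - 8)*(m - 3)*(m + 1)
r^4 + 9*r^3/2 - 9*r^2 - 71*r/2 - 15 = (r - 3)*(r + 1/2)*(r + 2)*(r + 5)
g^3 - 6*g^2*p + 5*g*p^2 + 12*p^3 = (g - 4*p)*(g - 3*p)*(g + p)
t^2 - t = t*(t - 1)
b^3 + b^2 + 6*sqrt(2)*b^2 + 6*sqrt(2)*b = b*(b + 1)*(b + 6*sqrt(2))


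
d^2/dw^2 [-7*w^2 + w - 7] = -14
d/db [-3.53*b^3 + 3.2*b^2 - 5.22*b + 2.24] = -10.59*b^2 + 6.4*b - 5.22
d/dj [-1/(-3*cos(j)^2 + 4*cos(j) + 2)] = 2*(3*cos(j) - 2)*sin(j)/(-3*cos(j)^2 + 4*cos(j) + 2)^2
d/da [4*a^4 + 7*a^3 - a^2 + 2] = a*(16*a^2 + 21*a - 2)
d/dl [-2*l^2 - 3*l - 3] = -4*l - 3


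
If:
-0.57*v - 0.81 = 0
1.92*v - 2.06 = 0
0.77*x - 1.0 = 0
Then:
No Solution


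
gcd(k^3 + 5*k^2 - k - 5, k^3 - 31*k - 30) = k^2 + 6*k + 5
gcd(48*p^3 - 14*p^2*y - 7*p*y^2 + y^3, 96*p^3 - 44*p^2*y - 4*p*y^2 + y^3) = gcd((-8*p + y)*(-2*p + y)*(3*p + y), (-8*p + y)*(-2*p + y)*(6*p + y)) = 16*p^2 - 10*p*y + y^2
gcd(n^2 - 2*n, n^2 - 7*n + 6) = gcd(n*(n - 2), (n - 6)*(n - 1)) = 1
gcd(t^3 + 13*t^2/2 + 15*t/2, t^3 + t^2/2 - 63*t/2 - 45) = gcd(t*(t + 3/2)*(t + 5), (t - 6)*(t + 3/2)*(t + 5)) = t^2 + 13*t/2 + 15/2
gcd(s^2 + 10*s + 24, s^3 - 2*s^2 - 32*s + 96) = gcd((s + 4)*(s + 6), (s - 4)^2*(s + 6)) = s + 6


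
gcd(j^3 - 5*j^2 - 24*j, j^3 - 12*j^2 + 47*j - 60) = 1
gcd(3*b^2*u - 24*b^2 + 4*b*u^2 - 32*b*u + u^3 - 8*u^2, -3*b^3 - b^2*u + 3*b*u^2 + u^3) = 3*b^2 + 4*b*u + u^2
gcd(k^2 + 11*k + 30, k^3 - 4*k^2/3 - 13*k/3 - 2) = 1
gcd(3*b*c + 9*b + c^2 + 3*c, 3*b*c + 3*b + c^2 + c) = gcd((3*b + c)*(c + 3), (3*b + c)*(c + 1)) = 3*b + c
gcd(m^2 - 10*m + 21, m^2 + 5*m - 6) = 1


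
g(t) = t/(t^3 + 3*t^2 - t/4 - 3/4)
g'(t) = t*(-3*t^2 - 6*t + 1/4)/(t^3 + 3*t^2 - t/4 - 3/4)^2 + 1/(t^3 + 3*t^2 - t/4 - 3/4)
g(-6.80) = 0.04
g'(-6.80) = 0.02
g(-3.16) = 2.03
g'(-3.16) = 13.35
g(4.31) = 0.03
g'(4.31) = -0.01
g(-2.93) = -5.02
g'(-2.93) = 69.92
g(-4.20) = 0.20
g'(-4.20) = 0.22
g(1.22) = 0.23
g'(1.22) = -0.32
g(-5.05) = 0.10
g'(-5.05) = 0.07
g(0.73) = 0.69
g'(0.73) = -2.81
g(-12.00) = 0.01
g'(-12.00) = 0.00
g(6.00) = 0.02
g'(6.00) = -0.00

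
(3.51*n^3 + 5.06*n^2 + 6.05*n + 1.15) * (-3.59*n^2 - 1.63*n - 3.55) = -12.6009*n^5 - 23.8867*n^4 - 42.4278*n^3 - 31.953*n^2 - 23.352*n - 4.0825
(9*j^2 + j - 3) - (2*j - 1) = 9*j^2 - j - 2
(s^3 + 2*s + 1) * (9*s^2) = 9*s^5 + 18*s^3 + 9*s^2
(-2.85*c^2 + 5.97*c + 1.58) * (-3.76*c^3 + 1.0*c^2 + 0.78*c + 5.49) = 10.716*c^5 - 25.2972*c^4 - 2.1938*c^3 - 9.4099*c^2 + 34.0077*c + 8.6742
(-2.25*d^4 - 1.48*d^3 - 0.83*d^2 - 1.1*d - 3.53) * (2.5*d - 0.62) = -5.625*d^5 - 2.305*d^4 - 1.1574*d^3 - 2.2354*d^2 - 8.143*d + 2.1886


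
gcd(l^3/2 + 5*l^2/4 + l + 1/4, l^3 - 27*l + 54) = 1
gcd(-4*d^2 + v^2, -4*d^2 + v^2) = -4*d^2 + v^2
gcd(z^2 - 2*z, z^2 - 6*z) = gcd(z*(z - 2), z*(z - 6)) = z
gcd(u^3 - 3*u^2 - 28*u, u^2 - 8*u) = u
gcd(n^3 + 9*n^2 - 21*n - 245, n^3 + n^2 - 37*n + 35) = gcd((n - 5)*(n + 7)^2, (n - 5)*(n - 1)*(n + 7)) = n^2 + 2*n - 35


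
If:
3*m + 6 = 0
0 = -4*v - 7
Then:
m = -2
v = -7/4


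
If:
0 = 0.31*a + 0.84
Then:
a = -2.71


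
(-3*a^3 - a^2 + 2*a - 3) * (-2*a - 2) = 6*a^4 + 8*a^3 - 2*a^2 + 2*a + 6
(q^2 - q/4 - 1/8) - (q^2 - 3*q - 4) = 11*q/4 + 31/8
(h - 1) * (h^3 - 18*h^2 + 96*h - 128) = h^4 - 19*h^3 + 114*h^2 - 224*h + 128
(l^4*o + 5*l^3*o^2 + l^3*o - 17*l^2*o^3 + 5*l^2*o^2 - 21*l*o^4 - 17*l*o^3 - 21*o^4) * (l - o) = l^5*o + 4*l^4*o^2 + l^4*o - 22*l^3*o^3 + 4*l^3*o^2 - 4*l^2*o^4 - 22*l^2*o^3 + 21*l*o^5 - 4*l*o^4 + 21*o^5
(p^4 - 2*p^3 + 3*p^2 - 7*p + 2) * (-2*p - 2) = -2*p^5 + 2*p^4 - 2*p^3 + 8*p^2 + 10*p - 4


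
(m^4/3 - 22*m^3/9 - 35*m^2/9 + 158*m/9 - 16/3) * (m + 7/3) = m^5/3 - 5*m^4/3 - 259*m^3/27 + 229*m^2/27 + 962*m/27 - 112/9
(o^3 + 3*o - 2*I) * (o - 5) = o^4 - 5*o^3 + 3*o^2 - 15*o - 2*I*o + 10*I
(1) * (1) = 1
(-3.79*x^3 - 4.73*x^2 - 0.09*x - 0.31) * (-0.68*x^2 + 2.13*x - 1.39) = 2.5772*x^5 - 4.8563*x^4 - 4.7456*x^3 + 6.5938*x^2 - 0.5352*x + 0.4309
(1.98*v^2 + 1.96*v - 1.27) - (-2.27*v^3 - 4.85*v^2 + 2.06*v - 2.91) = 2.27*v^3 + 6.83*v^2 - 0.1*v + 1.64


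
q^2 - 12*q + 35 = (q - 7)*(q - 5)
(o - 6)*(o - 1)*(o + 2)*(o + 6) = o^4 + o^3 - 38*o^2 - 36*o + 72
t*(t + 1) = t^2 + t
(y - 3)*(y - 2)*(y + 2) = y^3 - 3*y^2 - 4*y + 12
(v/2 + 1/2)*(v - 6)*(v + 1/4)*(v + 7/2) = v^4/2 - 5*v^3/8 - 191*v^2/16 - 215*v/16 - 21/8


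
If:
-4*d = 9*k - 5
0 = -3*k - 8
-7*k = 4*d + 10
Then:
No Solution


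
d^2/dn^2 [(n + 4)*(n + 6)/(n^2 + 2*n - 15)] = 2*(8*n^3 + 117*n^2 + 594*n + 981)/(n^6 + 6*n^5 - 33*n^4 - 172*n^3 + 495*n^2 + 1350*n - 3375)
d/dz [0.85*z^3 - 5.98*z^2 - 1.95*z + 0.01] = 2.55*z^2 - 11.96*z - 1.95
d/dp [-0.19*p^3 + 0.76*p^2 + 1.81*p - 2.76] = -0.57*p^2 + 1.52*p + 1.81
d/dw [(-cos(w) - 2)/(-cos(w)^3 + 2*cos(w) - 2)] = (3*cos(w)/2 + 3*cos(2*w) + cos(3*w)/2 - 3)*sin(w)/(cos(w)^3 - 2*cos(w) + 2)^2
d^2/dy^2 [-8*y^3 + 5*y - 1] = -48*y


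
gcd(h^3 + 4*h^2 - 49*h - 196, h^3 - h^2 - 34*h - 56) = h^2 - 3*h - 28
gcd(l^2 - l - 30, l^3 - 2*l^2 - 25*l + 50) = l + 5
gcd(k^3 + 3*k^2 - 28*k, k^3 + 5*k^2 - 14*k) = k^2 + 7*k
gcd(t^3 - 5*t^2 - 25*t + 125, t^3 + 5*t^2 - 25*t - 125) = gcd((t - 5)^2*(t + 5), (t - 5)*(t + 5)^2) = t^2 - 25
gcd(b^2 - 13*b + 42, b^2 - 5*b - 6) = b - 6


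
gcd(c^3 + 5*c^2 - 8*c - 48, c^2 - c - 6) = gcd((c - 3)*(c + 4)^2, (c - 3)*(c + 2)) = c - 3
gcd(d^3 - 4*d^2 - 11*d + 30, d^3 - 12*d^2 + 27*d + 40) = d - 5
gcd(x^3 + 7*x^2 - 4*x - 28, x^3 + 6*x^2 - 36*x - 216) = 1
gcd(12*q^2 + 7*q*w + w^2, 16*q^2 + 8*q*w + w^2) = 4*q + w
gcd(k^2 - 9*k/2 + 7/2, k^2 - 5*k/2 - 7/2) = k - 7/2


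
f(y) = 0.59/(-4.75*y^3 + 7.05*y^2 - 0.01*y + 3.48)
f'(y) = 0.59*(14.25*y^2 - 14.1*y + 0.01)/(-4.75*y^3 + 7.05*y^2 - 0.01*y + 3.48)^2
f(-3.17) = 0.00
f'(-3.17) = 0.00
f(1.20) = 0.11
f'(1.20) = 0.07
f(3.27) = -0.01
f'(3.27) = 0.01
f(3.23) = -0.01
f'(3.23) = 0.01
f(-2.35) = 0.01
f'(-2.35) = 0.01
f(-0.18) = 0.16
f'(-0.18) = 0.13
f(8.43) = -0.00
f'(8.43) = 0.00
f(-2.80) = 0.00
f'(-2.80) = 0.00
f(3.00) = -0.01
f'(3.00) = 0.01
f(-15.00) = 0.00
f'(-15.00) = 0.00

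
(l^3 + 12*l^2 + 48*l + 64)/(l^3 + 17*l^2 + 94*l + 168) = (l^2 + 8*l + 16)/(l^2 + 13*l + 42)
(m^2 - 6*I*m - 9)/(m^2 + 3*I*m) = (m^2 - 6*I*m - 9)/(m*(m + 3*I))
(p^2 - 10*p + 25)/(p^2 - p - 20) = (p - 5)/(p + 4)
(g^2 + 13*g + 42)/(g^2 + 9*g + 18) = (g + 7)/(g + 3)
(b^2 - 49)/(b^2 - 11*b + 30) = (b^2 - 49)/(b^2 - 11*b + 30)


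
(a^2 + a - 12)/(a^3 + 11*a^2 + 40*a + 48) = (a - 3)/(a^2 + 7*a + 12)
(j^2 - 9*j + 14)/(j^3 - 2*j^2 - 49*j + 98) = 1/(j + 7)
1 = 1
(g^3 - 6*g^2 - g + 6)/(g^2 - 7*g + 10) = (g^3 - 6*g^2 - g + 6)/(g^2 - 7*g + 10)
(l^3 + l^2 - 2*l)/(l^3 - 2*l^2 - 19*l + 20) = l*(l + 2)/(l^2 - l - 20)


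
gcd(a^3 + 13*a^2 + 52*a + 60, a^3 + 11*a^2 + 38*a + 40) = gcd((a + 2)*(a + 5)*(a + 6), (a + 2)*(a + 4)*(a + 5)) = a^2 + 7*a + 10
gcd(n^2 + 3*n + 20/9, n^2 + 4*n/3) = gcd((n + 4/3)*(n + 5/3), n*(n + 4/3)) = n + 4/3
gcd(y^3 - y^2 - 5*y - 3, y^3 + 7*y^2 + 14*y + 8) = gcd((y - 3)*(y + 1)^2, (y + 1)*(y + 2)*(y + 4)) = y + 1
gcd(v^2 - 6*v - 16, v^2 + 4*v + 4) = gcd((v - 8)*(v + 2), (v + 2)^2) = v + 2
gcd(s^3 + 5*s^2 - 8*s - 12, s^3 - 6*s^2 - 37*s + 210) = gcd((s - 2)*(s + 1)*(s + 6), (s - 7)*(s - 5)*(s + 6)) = s + 6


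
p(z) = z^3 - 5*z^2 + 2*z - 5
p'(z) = 3*z^2 - 10*z + 2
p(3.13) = -17.06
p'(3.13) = 0.09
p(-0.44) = -6.93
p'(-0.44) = 6.98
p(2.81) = -16.67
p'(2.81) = -2.41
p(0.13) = -4.82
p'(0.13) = 0.75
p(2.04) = -13.24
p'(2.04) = -5.92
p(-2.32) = -49.04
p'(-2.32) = 41.35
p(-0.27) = -5.92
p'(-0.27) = 4.92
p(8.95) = 329.30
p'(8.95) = 152.81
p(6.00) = 43.00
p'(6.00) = 50.00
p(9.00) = 337.00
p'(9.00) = 155.00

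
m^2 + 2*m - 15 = (m - 3)*(m + 5)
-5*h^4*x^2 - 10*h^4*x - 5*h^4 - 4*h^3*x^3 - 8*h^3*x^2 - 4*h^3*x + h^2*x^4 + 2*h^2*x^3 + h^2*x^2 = (-5*h + x)*(h + x)*(h*x + h)^2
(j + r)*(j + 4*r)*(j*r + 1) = j^3*r + 5*j^2*r^2 + j^2 + 4*j*r^3 + 5*j*r + 4*r^2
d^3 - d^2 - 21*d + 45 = (d - 3)^2*(d + 5)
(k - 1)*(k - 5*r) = k^2 - 5*k*r - k + 5*r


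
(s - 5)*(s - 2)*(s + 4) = s^3 - 3*s^2 - 18*s + 40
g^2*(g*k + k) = g^3*k + g^2*k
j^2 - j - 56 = (j - 8)*(j + 7)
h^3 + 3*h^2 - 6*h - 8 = (h - 2)*(h + 1)*(h + 4)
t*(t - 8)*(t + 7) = t^3 - t^2 - 56*t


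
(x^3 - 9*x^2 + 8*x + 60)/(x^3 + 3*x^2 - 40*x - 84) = (x - 5)/(x + 7)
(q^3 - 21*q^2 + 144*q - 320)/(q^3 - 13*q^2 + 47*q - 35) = (q^2 - 16*q + 64)/(q^2 - 8*q + 7)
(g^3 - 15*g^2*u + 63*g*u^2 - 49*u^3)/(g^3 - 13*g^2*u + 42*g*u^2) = (-g^2 + 8*g*u - 7*u^2)/(g*(-g + 6*u))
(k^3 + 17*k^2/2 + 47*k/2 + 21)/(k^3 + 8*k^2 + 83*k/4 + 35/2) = 2*(k + 3)/(2*k + 5)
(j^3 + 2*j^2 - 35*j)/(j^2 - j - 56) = j*(j - 5)/(j - 8)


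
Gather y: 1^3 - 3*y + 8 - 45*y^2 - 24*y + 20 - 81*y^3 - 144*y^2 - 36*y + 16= -81*y^3 - 189*y^2 - 63*y + 45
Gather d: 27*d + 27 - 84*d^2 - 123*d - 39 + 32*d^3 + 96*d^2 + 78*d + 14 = 32*d^3 + 12*d^2 - 18*d + 2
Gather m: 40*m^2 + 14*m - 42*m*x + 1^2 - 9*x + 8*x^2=40*m^2 + m*(14 - 42*x) + 8*x^2 - 9*x + 1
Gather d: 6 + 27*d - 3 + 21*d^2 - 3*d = 21*d^2 + 24*d + 3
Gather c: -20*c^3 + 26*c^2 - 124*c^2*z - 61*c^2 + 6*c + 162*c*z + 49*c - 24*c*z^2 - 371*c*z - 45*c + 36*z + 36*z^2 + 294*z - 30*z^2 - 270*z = -20*c^3 + c^2*(-124*z - 35) + c*(-24*z^2 - 209*z + 10) + 6*z^2 + 60*z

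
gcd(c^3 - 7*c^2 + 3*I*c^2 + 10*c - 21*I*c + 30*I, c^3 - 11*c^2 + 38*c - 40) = c^2 - 7*c + 10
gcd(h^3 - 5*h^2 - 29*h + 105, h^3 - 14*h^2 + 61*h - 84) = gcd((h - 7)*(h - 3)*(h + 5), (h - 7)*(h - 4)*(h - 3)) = h^2 - 10*h + 21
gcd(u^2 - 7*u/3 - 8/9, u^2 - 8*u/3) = u - 8/3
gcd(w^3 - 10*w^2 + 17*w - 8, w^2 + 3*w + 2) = 1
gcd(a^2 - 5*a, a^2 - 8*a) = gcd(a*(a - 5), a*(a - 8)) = a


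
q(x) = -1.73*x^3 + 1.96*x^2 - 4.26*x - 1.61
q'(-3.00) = -62.73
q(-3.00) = 75.52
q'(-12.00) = -798.66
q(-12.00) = 3321.19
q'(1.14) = -6.54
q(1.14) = -6.48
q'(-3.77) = -92.80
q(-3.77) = 135.01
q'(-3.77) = -92.80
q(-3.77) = 135.01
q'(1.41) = -9.05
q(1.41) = -8.57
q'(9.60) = -444.94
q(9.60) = -1392.47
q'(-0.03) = -4.38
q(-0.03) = -1.48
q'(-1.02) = -13.66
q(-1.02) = 6.61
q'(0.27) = -3.58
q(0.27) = -2.65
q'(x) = -5.19*x^2 + 3.92*x - 4.26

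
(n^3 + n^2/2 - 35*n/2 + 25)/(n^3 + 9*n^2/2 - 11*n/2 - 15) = (2*n - 5)/(2*n + 3)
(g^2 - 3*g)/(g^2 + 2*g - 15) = g/(g + 5)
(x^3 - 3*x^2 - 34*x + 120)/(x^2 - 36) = (x^2 - 9*x + 20)/(x - 6)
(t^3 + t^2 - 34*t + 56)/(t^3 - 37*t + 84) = (t - 2)/(t - 3)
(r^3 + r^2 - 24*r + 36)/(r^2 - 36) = (r^2 - 5*r + 6)/(r - 6)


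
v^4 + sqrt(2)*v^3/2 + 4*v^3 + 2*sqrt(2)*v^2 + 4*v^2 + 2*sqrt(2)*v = v*(v + 2)*(sqrt(2)*v/2 + sqrt(2))*(sqrt(2)*v + 1)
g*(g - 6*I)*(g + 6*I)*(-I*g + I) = -I*g^4 + I*g^3 - 36*I*g^2 + 36*I*g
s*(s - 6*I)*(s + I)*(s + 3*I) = s^4 - 2*I*s^3 + 21*s^2 + 18*I*s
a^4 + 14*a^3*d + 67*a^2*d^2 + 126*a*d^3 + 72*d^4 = (a + d)*(a + 3*d)*(a + 4*d)*(a + 6*d)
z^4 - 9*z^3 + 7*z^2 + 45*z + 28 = (z - 7)*(z - 4)*(z + 1)^2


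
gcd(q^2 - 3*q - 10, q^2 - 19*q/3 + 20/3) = q - 5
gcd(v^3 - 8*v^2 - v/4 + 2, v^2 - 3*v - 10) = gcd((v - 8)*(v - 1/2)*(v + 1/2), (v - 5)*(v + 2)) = 1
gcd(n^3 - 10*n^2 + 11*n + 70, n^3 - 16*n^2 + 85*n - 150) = n - 5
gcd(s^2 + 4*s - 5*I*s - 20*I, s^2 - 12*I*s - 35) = s - 5*I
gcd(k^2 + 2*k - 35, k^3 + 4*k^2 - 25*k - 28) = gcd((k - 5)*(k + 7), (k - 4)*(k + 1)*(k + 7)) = k + 7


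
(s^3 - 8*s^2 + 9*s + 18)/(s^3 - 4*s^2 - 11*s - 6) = (s - 3)/(s + 1)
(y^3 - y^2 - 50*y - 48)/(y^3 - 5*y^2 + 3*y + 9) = (y^2 - 2*y - 48)/(y^2 - 6*y + 9)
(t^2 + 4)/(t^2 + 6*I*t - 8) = (t - 2*I)/(t + 4*I)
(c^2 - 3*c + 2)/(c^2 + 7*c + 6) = (c^2 - 3*c + 2)/(c^2 + 7*c + 6)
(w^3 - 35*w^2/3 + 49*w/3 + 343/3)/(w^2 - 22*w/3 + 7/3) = (3*w^2 - 14*w - 49)/(3*w - 1)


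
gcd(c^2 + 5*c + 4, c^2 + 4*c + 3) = c + 1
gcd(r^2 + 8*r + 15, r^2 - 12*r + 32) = 1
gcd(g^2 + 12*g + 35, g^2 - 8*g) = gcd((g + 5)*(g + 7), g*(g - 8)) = 1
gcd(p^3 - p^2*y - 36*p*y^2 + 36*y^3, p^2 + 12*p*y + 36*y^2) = p + 6*y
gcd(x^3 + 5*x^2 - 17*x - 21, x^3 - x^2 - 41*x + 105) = x^2 + 4*x - 21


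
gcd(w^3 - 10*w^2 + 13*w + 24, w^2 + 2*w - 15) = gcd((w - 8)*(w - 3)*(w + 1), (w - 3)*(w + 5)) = w - 3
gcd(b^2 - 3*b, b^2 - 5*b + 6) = b - 3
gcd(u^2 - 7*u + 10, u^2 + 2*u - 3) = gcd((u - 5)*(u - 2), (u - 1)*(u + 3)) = 1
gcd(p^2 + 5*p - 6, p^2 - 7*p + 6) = p - 1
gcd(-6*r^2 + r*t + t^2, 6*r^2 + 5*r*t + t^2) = 3*r + t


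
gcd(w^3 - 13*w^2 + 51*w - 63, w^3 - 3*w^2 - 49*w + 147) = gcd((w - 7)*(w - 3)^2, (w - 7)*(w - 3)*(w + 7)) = w^2 - 10*w + 21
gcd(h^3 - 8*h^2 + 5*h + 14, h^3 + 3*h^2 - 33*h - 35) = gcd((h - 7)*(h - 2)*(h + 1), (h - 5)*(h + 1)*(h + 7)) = h + 1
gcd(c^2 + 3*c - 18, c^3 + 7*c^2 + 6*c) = c + 6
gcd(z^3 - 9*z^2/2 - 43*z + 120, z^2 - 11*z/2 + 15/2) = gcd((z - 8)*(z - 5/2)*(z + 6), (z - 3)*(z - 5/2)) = z - 5/2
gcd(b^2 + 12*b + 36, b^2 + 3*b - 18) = b + 6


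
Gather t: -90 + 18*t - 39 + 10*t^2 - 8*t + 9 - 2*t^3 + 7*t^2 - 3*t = -2*t^3 + 17*t^2 + 7*t - 120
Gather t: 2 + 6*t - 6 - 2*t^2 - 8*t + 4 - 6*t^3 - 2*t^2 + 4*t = -6*t^3 - 4*t^2 + 2*t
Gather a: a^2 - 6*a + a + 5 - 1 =a^2 - 5*a + 4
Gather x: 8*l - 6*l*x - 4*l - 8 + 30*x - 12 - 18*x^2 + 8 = 4*l - 18*x^2 + x*(30 - 6*l) - 12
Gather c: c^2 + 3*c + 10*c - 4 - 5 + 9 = c^2 + 13*c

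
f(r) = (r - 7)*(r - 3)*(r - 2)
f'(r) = (r - 7)*(r - 3) + (r - 7)*(r - 2) + (r - 3)*(r - 2) = 3*r^2 - 24*r + 41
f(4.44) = -8.99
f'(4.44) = -6.42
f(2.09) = 0.40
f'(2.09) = 3.94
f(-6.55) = -1106.39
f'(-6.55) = 326.91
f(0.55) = -22.91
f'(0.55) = 28.71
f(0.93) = -13.44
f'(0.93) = 21.27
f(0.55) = -22.91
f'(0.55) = 28.71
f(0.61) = -21.23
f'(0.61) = 27.48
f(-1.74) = -154.94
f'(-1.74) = 91.84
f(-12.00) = -3990.00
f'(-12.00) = 761.00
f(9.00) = 84.00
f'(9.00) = 68.00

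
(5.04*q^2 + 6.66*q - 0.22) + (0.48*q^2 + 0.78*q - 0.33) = 5.52*q^2 + 7.44*q - 0.55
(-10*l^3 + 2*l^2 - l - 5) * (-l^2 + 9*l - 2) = 10*l^5 - 92*l^4 + 39*l^3 - 8*l^2 - 43*l + 10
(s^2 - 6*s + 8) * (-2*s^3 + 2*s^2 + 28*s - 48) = -2*s^5 + 14*s^4 - 200*s^2 + 512*s - 384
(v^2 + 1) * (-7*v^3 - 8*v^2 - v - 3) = -7*v^5 - 8*v^4 - 8*v^3 - 11*v^2 - v - 3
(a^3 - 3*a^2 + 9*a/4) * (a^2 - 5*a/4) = a^5 - 17*a^4/4 + 6*a^3 - 45*a^2/16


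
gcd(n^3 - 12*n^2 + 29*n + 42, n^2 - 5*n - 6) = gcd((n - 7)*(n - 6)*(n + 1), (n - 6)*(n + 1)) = n^2 - 5*n - 6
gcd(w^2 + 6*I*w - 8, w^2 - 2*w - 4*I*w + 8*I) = 1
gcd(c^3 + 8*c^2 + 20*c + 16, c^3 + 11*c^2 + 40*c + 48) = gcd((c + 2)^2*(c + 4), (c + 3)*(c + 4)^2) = c + 4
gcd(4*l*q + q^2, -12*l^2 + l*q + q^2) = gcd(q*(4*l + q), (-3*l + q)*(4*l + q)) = 4*l + q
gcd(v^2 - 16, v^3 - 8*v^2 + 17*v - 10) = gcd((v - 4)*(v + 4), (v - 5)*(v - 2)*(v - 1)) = 1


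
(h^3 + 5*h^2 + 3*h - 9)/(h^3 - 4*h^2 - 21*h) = (h^2 + 2*h - 3)/(h*(h - 7))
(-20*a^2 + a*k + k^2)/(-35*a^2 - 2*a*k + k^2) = (4*a - k)/(7*a - k)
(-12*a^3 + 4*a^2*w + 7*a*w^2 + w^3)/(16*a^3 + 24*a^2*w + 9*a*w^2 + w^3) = (-12*a^3 + 4*a^2*w + 7*a*w^2 + w^3)/(16*a^3 + 24*a^2*w + 9*a*w^2 + w^3)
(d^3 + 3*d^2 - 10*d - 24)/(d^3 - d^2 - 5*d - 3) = (d^2 + 6*d + 8)/(d^2 + 2*d + 1)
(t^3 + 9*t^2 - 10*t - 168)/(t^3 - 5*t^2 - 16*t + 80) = (t^2 + 13*t + 42)/(t^2 - t - 20)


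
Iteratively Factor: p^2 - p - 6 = (p - 3)*(p + 2)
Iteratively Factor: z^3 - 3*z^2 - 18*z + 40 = (z + 4)*(z^2 - 7*z + 10) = (z - 2)*(z + 4)*(z - 5)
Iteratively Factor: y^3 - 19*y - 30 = (y + 2)*(y^2 - 2*y - 15) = (y + 2)*(y + 3)*(y - 5)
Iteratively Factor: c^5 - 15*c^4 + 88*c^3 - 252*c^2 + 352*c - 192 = (c - 4)*(c^4 - 11*c^3 + 44*c^2 - 76*c + 48) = (c - 4)^2*(c^3 - 7*c^2 + 16*c - 12) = (c - 4)^2*(c - 2)*(c^2 - 5*c + 6) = (c - 4)^2*(c - 3)*(c - 2)*(c - 2)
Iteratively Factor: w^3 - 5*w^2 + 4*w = (w - 4)*(w^2 - w) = (w - 4)*(w - 1)*(w)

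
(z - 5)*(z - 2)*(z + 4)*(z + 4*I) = z^4 - 3*z^3 + 4*I*z^3 - 18*z^2 - 12*I*z^2 + 40*z - 72*I*z + 160*I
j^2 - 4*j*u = j*(j - 4*u)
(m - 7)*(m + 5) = m^2 - 2*m - 35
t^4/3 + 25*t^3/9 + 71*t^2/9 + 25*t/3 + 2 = (t/3 + 1)*(t + 1/3)*(t + 2)*(t + 3)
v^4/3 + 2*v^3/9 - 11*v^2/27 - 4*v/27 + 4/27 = (v/3 + 1/3)*(v - 2/3)^2*(v + 1)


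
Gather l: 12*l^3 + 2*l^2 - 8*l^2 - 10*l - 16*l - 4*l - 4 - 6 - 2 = 12*l^3 - 6*l^2 - 30*l - 12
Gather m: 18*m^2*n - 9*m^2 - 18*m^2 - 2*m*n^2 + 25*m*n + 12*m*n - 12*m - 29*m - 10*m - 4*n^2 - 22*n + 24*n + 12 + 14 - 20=m^2*(18*n - 27) + m*(-2*n^2 + 37*n - 51) - 4*n^2 + 2*n + 6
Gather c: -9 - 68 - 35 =-112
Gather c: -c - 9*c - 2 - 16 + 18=-10*c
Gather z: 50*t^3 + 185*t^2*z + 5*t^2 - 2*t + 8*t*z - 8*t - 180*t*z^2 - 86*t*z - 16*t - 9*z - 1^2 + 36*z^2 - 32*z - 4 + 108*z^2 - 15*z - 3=50*t^3 + 5*t^2 - 26*t + z^2*(144 - 180*t) + z*(185*t^2 - 78*t - 56) - 8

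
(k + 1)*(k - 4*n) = k^2 - 4*k*n + k - 4*n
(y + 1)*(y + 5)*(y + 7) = y^3 + 13*y^2 + 47*y + 35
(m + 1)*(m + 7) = m^2 + 8*m + 7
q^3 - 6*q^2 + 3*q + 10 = (q - 5)*(q - 2)*(q + 1)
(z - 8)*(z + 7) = z^2 - z - 56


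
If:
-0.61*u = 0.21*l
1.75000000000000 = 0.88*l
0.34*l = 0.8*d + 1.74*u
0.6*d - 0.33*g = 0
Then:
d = 2.33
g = 4.24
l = 1.99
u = -0.68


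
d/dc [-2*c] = -2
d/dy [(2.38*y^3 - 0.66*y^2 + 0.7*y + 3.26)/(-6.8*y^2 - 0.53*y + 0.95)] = (-16.184*y^4 - 2.5228*y^3 + 11.8928*y^2 + 43.082*y + 2.3928)/(46.24*y^4 + 7.208*y^3 - 12.6391*y^2 - 1.007*y + 0.9025)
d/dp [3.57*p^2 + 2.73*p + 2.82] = 7.14*p + 2.73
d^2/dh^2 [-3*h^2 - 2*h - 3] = -6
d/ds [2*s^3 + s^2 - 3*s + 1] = 6*s^2 + 2*s - 3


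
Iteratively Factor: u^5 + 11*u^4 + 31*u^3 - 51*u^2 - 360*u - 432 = (u + 4)*(u^4 + 7*u^3 + 3*u^2 - 63*u - 108) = (u + 3)*(u + 4)*(u^3 + 4*u^2 - 9*u - 36) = (u + 3)*(u + 4)^2*(u^2 - 9) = (u - 3)*(u + 3)*(u + 4)^2*(u + 3)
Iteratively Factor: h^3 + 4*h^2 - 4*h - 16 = (h - 2)*(h^2 + 6*h + 8) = (h - 2)*(h + 2)*(h + 4)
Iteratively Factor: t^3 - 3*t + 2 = (t - 1)*(t^2 + t - 2) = (t - 1)*(t + 2)*(t - 1)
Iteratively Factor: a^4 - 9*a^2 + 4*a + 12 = (a + 1)*(a^3 - a^2 - 8*a + 12) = (a + 1)*(a + 3)*(a^2 - 4*a + 4) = (a - 2)*(a + 1)*(a + 3)*(a - 2)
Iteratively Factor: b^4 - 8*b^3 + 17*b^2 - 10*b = (b - 1)*(b^3 - 7*b^2 + 10*b) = b*(b - 1)*(b^2 - 7*b + 10) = b*(b - 5)*(b - 1)*(b - 2)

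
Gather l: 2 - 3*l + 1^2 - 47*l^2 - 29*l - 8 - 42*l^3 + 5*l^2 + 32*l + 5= -42*l^3 - 42*l^2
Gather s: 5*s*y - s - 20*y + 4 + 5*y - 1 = s*(5*y - 1) - 15*y + 3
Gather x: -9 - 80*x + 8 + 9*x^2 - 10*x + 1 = 9*x^2 - 90*x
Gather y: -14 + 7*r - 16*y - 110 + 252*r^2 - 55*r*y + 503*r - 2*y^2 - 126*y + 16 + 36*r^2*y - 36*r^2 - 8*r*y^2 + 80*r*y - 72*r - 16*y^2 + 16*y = 216*r^2 + 438*r + y^2*(-8*r - 18) + y*(36*r^2 + 25*r - 126) - 108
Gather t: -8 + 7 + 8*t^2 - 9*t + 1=8*t^2 - 9*t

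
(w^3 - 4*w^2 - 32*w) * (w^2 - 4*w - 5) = w^5 - 8*w^4 - 21*w^3 + 148*w^2 + 160*w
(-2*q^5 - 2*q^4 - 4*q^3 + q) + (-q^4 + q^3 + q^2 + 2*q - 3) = -2*q^5 - 3*q^4 - 3*q^3 + q^2 + 3*q - 3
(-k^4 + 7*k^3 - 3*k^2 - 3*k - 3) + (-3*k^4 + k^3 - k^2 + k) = -4*k^4 + 8*k^3 - 4*k^2 - 2*k - 3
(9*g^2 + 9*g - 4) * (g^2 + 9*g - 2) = 9*g^4 + 90*g^3 + 59*g^2 - 54*g + 8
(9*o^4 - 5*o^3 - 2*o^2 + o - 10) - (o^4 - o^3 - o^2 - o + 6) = 8*o^4 - 4*o^3 - o^2 + 2*o - 16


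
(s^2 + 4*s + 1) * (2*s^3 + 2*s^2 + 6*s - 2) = 2*s^5 + 10*s^4 + 16*s^3 + 24*s^2 - 2*s - 2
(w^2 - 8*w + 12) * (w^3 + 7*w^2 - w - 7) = w^5 - w^4 - 45*w^3 + 85*w^2 + 44*w - 84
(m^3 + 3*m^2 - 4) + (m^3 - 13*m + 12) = 2*m^3 + 3*m^2 - 13*m + 8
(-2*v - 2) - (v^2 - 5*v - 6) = -v^2 + 3*v + 4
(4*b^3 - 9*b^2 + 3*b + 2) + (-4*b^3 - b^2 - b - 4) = -10*b^2 + 2*b - 2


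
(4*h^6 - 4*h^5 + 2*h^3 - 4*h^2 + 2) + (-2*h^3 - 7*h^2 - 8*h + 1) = 4*h^6 - 4*h^5 - 11*h^2 - 8*h + 3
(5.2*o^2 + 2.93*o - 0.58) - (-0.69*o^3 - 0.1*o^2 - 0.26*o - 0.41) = 0.69*o^3 + 5.3*o^2 + 3.19*o - 0.17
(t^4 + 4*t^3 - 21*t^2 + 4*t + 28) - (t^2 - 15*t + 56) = t^4 + 4*t^3 - 22*t^2 + 19*t - 28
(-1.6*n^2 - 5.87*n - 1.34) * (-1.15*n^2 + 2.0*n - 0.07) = 1.84*n^4 + 3.5505*n^3 - 10.087*n^2 - 2.2691*n + 0.0938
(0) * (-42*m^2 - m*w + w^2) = 0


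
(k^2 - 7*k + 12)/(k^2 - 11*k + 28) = (k - 3)/(k - 7)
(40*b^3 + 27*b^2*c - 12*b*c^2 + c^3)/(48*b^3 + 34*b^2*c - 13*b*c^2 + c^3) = (5*b - c)/(6*b - c)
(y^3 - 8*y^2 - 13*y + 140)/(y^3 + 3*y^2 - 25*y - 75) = (y^2 - 3*y - 28)/(y^2 + 8*y + 15)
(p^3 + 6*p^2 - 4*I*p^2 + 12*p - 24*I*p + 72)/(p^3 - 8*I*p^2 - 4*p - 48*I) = (p + 6)/(p - 4*I)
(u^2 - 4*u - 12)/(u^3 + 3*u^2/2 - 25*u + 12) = 2*(u^2 - 4*u - 12)/(2*u^3 + 3*u^2 - 50*u + 24)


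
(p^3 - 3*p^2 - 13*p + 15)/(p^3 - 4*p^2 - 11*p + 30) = (p - 1)/(p - 2)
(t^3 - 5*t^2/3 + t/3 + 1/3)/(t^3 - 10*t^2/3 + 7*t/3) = (3*t^2 - 2*t - 1)/(t*(3*t - 7))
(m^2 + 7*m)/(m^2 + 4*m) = (m + 7)/(m + 4)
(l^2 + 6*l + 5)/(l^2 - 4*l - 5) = (l + 5)/(l - 5)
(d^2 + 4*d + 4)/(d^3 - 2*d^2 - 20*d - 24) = 1/(d - 6)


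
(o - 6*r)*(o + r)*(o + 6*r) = o^3 + o^2*r - 36*o*r^2 - 36*r^3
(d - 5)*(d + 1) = d^2 - 4*d - 5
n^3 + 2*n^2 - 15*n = n*(n - 3)*(n + 5)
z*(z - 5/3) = z^2 - 5*z/3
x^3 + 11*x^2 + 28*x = x*(x + 4)*(x + 7)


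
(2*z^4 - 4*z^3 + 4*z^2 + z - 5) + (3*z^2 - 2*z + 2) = 2*z^4 - 4*z^3 + 7*z^2 - z - 3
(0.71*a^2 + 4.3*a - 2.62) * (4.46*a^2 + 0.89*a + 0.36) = 3.1666*a^4 + 19.8099*a^3 - 7.6026*a^2 - 0.7838*a - 0.9432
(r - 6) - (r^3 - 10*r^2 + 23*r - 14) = -r^3 + 10*r^2 - 22*r + 8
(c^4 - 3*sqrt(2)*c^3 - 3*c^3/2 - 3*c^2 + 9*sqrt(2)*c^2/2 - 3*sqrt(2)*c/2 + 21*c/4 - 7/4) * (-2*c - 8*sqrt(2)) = -2*c^5 - 2*sqrt(2)*c^4 + 3*c^4 + 3*sqrt(2)*c^3 + 54*c^3 - 165*c^2/2 + 27*sqrt(2)*c^2 - 42*sqrt(2)*c + 55*c/2 + 14*sqrt(2)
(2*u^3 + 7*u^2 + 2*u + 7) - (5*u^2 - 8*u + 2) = 2*u^3 + 2*u^2 + 10*u + 5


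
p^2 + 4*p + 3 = (p + 1)*(p + 3)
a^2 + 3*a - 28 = (a - 4)*(a + 7)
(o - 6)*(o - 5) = o^2 - 11*o + 30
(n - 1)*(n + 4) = n^2 + 3*n - 4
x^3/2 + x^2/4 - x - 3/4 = (x/2 + 1/2)*(x - 3/2)*(x + 1)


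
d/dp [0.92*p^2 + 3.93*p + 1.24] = 1.84*p + 3.93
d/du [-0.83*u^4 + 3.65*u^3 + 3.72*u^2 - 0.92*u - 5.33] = -3.32*u^3 + 10.95*u^2 + 7.44*u - 0.92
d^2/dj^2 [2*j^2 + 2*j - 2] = 4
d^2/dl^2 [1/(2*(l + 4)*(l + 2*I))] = ((l + 4)^2 + (l + 4)*(l + 2*I) + (l + 2*I)^2)/((l + 4)^3*(l + 2*I)^3)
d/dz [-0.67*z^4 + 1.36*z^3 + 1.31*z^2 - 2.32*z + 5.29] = -2.68*z^3 + 4.08*z^2 + 2.62*z - 2.32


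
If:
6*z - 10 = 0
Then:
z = 5/3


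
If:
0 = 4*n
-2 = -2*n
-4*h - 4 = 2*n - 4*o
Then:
No Solution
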